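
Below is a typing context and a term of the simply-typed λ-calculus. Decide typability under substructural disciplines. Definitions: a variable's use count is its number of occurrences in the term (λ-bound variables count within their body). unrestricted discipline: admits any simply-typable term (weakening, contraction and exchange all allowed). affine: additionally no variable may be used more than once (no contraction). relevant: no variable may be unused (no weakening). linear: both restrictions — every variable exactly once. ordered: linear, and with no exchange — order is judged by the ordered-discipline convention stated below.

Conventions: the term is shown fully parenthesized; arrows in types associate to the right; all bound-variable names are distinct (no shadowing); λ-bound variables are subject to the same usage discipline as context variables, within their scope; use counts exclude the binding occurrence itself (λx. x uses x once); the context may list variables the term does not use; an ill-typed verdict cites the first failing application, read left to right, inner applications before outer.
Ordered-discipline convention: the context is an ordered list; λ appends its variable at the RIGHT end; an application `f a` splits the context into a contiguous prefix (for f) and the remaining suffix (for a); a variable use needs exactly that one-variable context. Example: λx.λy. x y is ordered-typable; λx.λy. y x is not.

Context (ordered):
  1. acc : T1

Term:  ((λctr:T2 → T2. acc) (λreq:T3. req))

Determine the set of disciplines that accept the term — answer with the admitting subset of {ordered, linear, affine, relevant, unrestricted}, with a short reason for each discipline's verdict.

admitted by: none
variable uses: acc: 1×, ctr (bound): 0×, req (bound): 1×
use order (left to right): acc, req
typing: ill-typed: argument of type T3 → T3 where T2 → T2 is required
ordered ✗ (fails simple typing)
linear ✗ (a type mismatch blocks all five)
affine ✗ (the type mismatch rejects it)
relevant ✗ (not simply typable)
unrestricted ✗ (fails simple typing)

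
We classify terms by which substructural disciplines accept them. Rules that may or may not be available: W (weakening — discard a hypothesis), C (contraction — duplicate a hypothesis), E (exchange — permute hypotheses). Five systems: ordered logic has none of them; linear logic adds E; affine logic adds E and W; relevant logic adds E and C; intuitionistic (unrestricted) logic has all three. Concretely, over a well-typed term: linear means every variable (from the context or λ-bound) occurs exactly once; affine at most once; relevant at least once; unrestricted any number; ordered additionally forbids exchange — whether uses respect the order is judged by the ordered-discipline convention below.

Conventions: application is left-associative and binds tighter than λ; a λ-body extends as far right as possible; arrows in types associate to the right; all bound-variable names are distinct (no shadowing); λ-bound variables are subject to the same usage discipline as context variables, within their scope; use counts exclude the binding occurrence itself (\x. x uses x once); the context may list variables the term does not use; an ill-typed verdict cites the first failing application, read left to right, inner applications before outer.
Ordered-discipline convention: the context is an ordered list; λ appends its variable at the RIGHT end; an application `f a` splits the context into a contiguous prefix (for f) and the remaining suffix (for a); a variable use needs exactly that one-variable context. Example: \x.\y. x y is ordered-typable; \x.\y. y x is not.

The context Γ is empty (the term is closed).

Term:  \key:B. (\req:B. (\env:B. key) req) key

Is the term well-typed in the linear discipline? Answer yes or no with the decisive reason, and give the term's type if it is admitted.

no — uses contraction: key ×2; env never used (weakening)
usage: key [bound] ×2, req [bound] ×1, env [bound] ×0
order of uses: key, req, key
typing: well-typed at B → B
per-discipline verdicts: ordered ✗ · linear ✗ · affine ✗ · relevant ✗ · unrestricted ✓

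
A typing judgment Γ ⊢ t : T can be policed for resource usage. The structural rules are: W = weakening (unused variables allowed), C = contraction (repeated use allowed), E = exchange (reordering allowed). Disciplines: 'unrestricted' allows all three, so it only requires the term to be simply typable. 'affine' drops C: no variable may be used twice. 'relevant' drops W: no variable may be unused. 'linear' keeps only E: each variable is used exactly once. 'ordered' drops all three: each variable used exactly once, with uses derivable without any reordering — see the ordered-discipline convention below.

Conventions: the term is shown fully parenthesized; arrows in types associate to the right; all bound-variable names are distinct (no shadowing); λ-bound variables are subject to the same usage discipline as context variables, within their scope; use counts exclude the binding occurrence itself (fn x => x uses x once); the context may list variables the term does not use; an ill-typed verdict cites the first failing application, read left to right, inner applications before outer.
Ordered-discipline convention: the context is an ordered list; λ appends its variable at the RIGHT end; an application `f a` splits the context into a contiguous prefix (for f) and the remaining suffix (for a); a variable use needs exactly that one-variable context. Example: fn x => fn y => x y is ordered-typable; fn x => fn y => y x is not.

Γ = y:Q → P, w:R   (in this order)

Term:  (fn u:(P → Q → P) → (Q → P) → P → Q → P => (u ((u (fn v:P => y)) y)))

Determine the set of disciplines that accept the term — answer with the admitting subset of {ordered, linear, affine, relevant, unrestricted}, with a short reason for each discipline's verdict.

accepted by: unrestricted
variable uses: y: 2×; w: 0×; u (bound): 2×; v (bound): 0×
uses in reading order: u, u, y, y
typing: ✓ — ((P → Q → P) → (Q → P) → P → Q → P) → (Q → P) → P → Q → P
ordered ✗ (y ×2, u ×2 used more than once (contraction); w, v left unused)
linear ✗ (y ×2, u ×2 used more than once (contraction); w, v left unused)
affine ✗ (y ×2, u ×2 used more than once (contraction))
relevant ✗ (w, v left unused)
unrestricted ✓ (simply typable at ((P → Q → P) → (Q → P) → P → Q → P) → (Q → P) → P → Q → P; W, C, E all held)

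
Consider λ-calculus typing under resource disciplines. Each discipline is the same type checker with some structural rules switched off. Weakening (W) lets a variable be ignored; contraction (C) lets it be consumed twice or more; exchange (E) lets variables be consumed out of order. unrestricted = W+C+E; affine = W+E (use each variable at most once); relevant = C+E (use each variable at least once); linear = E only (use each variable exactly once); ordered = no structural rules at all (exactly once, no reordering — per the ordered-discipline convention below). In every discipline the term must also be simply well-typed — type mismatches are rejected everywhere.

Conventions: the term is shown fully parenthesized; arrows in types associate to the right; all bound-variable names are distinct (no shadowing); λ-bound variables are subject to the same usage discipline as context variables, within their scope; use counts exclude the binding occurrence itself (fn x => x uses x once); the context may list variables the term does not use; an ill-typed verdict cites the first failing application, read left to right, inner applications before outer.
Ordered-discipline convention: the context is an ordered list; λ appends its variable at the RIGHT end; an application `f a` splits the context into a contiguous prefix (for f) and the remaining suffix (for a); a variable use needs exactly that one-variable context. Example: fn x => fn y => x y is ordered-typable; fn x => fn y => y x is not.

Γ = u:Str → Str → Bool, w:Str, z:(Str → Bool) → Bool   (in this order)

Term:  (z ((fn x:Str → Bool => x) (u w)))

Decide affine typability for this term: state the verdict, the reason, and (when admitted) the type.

yes — u, w, z, x: no repeats, contraction unneeded; term : Bool
use counts: u=1; w=1; z=1; x (λ-bound)=1
uses in reading order: z, x, u, w
typing: well-typed — term : Bool
summary: ordered ✗; linear ✓; affine ✓; relevant ✓; unrestricted ✓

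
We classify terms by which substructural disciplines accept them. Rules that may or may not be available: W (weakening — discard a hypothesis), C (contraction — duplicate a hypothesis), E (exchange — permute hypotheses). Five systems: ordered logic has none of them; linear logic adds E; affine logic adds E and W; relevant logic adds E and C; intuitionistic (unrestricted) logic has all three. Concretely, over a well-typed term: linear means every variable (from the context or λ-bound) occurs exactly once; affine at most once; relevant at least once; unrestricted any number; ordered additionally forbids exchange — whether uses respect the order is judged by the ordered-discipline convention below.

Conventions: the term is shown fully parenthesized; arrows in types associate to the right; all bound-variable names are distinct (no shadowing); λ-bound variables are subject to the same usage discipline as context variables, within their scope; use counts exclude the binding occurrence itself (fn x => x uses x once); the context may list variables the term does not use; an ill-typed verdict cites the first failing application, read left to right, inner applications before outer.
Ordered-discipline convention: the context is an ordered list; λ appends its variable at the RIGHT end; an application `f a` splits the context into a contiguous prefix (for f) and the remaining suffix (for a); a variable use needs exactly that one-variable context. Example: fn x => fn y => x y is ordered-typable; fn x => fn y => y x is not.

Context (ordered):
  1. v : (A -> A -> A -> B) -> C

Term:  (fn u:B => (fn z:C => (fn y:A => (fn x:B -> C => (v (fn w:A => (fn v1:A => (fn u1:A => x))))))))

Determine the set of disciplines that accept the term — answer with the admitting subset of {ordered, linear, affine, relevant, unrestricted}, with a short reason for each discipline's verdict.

admitted by: none
counts: v ×1, u [bound] ×0, z [bound] ×0, y [bound] ×0, x [bound] ×1, w [bound] ×0, v1 [bound] ×0, u1 [bound] ×0
order of uses: v, x
typing: ill-typed: an argument A -> A -> A -> B -> C mismatches the expected A -> A -> A -> B
ordered ✗ (the type mismatch rejects it)
linear ✗ (not simply typable)
affine ✗ (fails simple typing)
relevant ✗ (a type mismatch blocks all five)
unrestricted ✗ (the type mismatch rejects it)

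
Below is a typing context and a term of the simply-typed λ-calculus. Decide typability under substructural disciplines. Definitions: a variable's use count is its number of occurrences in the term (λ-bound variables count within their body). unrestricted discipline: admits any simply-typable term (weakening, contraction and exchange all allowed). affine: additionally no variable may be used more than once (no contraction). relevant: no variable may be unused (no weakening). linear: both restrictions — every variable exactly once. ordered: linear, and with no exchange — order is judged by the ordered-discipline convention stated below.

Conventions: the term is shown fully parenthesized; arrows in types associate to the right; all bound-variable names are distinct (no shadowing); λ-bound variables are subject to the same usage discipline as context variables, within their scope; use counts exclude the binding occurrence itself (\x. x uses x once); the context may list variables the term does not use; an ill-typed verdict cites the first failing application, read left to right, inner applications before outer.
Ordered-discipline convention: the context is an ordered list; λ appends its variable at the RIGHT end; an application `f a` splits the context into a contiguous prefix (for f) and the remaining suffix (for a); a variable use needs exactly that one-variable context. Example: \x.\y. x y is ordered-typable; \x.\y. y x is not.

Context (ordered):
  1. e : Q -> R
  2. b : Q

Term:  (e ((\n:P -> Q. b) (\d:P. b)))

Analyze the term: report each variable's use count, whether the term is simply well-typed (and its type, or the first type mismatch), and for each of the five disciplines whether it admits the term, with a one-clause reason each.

variable uses: e: 1, b: 2, n [bound]: 0, d [bound]: 0
order of uses: e, b, b
typing: ✓ — R
ordered: ✗ — b ×2 used more than once (contraction); n, d never used (weakening)
linear: ✗ — b ×2 used more than once (contraction); n, d never used (weakening)
affine: ✗ — b ×2 used more than once (contraction)
relevant: ✗ — n, d never used (weakening)
unrestricted: ✓ — type-checks (R) and nothing is barred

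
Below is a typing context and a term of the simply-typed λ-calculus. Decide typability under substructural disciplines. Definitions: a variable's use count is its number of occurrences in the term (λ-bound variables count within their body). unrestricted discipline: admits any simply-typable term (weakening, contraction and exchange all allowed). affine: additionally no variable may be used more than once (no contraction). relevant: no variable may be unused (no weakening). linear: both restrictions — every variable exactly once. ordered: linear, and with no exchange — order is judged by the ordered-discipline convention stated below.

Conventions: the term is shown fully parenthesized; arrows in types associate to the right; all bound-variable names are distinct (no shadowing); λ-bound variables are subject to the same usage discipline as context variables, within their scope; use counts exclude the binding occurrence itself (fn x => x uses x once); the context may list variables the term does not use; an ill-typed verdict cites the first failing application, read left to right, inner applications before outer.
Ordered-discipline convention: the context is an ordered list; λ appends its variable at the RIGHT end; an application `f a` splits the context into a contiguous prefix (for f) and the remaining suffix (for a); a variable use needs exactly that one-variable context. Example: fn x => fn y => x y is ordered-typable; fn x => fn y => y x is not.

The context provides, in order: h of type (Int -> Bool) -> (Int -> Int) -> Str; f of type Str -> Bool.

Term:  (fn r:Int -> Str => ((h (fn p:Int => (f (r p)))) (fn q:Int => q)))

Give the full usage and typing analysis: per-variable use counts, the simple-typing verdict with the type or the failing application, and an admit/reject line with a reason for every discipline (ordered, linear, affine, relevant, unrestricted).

variable uses: h=1; f=1; r (bound)=1; p (bound)=1; q (bound)=1
use order (left to right): h, f, r, p, q
typing: ✓ — (Int -> Str) -> Str
ordered: ✓ — h, f, r, p, q: once each, no exchange needed
linear: ✓ — each of h, f, r, p, q used exactly once
affine: ✓ — no duplicate uses among h, f, r, p, q
relevant: ✓ — at least one use each (h, f, r, p, q)
unrestricted: ✓ — simply typable at (Int -> Str) -> Str; W, C, E all held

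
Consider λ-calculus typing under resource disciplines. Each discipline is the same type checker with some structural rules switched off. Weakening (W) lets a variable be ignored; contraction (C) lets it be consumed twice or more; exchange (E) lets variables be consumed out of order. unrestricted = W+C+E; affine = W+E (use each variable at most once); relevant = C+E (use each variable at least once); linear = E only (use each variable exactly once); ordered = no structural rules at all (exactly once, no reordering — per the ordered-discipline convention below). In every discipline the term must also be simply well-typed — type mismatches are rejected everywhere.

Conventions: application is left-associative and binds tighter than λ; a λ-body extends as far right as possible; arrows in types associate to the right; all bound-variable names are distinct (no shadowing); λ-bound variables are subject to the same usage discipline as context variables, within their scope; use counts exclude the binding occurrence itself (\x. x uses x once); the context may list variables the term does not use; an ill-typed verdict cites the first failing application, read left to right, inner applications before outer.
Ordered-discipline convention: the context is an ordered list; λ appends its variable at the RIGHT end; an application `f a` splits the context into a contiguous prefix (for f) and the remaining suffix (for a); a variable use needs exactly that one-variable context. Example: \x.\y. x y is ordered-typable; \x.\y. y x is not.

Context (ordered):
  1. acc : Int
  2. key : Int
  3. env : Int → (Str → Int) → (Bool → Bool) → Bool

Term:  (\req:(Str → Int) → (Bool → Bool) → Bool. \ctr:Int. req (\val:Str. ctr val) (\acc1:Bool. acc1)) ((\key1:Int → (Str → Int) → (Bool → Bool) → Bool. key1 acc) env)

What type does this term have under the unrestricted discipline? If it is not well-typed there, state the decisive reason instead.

not well-typed under unrestricted — the type mismatch rejects it
use counts: acc: 1, key: 0, env: 1, req [bound]: 1, ctr [bound]: 1, val [bound]: 1, acc1 [bound]: 1, key1 [bound]: 1
uses in reading order: req, ctr, val, acc1, key1, acc, env
typing: ill-typed: non-arrow in function slot: Int
across the five disciplines: ordered ✗ | linear ✗ | affine ✗ | relevant ✗ | unrestricted ✗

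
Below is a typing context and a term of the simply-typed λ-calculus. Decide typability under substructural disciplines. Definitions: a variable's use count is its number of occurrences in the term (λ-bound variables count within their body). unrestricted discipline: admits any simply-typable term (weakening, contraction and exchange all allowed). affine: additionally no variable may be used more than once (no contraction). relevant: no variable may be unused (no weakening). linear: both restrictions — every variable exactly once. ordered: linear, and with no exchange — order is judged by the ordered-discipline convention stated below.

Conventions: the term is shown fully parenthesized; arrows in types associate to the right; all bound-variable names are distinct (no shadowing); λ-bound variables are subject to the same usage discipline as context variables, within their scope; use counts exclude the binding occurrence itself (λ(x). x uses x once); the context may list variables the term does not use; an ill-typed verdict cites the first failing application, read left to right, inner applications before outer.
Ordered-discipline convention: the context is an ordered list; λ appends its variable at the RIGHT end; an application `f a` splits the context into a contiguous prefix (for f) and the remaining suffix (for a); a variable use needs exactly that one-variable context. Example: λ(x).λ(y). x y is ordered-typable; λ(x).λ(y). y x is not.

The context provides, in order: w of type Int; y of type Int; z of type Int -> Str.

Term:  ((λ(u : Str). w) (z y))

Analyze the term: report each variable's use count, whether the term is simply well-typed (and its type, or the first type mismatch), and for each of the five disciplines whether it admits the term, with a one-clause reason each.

use counts: w=1; y=1; z=1; u (bound)=0
use order (left to right): w, z, y
typing: the term checks, with type Int
ordered: ✗, unused: u — weakening required
linear: ✗, unused: u — weakening required
affine: ✓, no duplicate uses among w, y, z, u
relevant: ✗, unused: u — weakening required
unrestricted: ✓, typability at Int is all that's needed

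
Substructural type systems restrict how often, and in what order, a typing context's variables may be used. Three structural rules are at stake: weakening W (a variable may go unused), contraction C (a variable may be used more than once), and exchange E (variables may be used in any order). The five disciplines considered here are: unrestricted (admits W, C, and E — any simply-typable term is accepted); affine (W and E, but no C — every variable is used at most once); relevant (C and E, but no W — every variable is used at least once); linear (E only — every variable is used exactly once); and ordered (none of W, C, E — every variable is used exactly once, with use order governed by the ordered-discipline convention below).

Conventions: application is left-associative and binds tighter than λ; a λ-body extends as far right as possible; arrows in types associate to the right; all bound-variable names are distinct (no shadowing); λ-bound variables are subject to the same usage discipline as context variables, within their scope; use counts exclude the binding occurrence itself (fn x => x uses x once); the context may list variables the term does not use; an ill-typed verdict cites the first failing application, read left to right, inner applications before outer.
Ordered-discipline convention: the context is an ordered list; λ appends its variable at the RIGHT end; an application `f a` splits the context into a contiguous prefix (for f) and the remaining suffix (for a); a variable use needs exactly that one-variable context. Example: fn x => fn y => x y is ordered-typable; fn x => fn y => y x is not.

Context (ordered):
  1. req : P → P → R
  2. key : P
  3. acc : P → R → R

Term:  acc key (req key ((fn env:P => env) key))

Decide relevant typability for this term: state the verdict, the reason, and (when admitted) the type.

yes — every one of req, key, acc, env appears; term : R
counts: req: 1×; key: 3×; acc: 1×; env (bound): 1×
left-to-right use order: acc, key, req, key, env, key
typing: well-typed — term : R
per-discipline verdicts: ordered ✗; linear ✗; affine ✗; relevant ✓; unrestricted ✓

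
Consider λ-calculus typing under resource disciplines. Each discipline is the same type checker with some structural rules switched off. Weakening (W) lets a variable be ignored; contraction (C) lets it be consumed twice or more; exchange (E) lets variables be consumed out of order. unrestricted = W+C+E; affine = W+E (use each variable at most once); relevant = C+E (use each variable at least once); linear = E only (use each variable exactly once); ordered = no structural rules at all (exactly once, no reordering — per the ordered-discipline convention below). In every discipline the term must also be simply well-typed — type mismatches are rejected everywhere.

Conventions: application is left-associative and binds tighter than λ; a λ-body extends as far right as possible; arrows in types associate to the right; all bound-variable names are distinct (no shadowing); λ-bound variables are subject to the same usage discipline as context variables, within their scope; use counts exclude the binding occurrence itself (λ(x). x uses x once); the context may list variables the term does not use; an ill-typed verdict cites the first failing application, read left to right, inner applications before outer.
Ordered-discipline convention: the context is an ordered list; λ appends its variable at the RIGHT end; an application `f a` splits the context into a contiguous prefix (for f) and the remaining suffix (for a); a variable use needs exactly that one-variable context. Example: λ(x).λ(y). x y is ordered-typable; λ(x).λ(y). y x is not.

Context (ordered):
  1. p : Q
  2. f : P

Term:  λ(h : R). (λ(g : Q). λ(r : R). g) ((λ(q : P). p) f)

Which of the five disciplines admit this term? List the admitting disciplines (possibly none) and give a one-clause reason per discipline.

accepted by: affine, unrestricted
usage: p=1; f=1; h (λ-bound)=0; g (λ-bound)=1; r (λ-bound)=0; q (λ-bound)=0
uses in reading order: g, p, f
typing: well-typed at R -> R -> Q
ordered: ✗, unused: h, r, q — weakening required
linear: ✗, unused: h, r, q — weakening required
affine: ✓, none of p, f, h, g, r, q used more than once
relevant: ✗, unused: h, r, q — weakening required
unrestricted: ✓, type-checks (R -> R -> Q) and nothing is barred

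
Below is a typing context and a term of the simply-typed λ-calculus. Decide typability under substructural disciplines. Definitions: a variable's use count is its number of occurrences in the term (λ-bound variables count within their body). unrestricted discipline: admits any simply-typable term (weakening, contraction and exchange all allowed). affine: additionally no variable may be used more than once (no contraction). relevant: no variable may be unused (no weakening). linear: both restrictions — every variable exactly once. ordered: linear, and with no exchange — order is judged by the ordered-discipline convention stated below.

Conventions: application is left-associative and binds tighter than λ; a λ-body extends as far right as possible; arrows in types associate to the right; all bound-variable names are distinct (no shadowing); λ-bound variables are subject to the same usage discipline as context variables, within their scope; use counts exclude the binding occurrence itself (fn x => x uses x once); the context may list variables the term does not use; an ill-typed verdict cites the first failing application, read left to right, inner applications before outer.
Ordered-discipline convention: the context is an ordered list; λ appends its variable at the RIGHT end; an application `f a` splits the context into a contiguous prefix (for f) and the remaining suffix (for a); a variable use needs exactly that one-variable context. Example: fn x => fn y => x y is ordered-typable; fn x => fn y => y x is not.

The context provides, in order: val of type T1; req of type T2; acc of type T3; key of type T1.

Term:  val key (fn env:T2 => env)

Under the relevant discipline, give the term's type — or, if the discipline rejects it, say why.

not well-typed under relevant — the type mismatch rejects it
variable uses: val: 1, req: 0, acc: 0, key: 1, env (bound): 1
use order (left to right): val, key, env
typing: ill-typed: non-function type T1 applied to an argument
all disciplines: ordered ✗, linear ✗, affine ✗, relevant ✗, unrestricted ✗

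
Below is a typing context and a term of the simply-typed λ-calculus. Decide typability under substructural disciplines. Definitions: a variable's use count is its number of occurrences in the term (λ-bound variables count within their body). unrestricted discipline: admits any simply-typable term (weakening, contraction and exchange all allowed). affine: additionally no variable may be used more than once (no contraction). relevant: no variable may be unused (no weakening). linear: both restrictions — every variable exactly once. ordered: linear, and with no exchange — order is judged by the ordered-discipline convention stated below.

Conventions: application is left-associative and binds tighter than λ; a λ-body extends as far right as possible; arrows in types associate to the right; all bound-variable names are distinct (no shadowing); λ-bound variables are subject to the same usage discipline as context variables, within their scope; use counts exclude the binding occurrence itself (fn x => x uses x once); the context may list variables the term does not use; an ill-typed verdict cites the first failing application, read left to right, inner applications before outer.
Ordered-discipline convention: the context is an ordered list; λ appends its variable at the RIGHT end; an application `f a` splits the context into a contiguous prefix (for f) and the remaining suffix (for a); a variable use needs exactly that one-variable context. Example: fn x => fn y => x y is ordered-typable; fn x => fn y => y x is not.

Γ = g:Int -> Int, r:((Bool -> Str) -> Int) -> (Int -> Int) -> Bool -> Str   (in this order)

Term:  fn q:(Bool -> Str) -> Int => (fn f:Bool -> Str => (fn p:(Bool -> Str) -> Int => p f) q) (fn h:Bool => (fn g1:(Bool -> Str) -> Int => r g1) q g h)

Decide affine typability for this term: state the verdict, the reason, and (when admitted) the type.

no — repeated use of q ×2
usage: g: 1×, r: 1×, q [bound]: 2×, f [bound]: 1×, p [bound]: 1×, h [bound]: 1×, g1 [bound]: 1×
order of uses: p, f, q, r, g1, q, g, h
typing: well-typed at ((Bool -> Str) -> Int) -> Int
per-discipline verdicts: ordered ✗ · linear ✗ · affine ✗ · relevant ✓ · unrestricted ✓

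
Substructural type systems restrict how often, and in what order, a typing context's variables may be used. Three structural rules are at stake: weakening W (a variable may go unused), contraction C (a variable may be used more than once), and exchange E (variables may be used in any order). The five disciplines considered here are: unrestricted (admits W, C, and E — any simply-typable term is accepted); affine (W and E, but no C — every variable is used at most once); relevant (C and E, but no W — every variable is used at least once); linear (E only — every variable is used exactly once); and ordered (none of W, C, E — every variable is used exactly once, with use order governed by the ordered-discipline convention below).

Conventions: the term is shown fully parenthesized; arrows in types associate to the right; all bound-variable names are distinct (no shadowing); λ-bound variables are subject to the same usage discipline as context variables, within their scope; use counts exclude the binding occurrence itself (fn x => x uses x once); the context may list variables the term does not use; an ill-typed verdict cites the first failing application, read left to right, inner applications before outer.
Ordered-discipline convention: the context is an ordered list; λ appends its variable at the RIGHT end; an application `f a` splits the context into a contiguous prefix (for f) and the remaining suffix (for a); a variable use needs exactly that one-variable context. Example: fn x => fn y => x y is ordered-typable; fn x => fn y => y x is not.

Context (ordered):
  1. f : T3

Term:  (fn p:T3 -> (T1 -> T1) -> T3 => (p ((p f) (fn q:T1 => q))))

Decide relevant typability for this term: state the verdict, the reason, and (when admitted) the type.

yes — none of f, p, q goes unused; term : (T3 -> (T1 -> T1) -> T3) -> (T1 -> T1) -> T3
usage: f: 1; p (λ-bound): 2; q (λ-bound): 1
uses in reading order: p, p, f, q
typing: well-typed — term : (T3 -> (T1 -> T1) -> T3) -> (T1 -> T1) -> T3
all disciplines: ordered ✗ · linear ✗ · affine ✗ · relevant ✓ · unrestricted ✓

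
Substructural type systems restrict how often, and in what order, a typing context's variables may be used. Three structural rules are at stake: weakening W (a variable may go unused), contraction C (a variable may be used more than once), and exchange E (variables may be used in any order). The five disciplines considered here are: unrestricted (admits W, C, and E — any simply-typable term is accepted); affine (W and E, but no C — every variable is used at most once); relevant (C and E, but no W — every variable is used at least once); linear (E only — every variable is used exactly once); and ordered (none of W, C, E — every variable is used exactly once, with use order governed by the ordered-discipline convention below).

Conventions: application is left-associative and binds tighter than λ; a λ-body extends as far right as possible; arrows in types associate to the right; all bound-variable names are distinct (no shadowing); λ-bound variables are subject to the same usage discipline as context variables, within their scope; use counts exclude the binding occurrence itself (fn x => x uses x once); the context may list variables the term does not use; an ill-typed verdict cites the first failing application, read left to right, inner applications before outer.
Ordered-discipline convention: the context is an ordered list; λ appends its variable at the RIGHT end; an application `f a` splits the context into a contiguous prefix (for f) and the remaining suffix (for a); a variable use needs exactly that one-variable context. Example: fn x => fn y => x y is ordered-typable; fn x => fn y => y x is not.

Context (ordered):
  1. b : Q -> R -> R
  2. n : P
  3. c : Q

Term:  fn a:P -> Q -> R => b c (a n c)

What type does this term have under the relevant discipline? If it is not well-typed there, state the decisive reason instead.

term : (P -> Q -> R) -> R
counts: b ×1; n ×1; c ×2; a (λ-bound) ×1
use order (left to right): b, c, a, n, c
typing: well-typed — term : (P -> Q -> R) -> R
summary: ordered ✗ · linear ✗ · affine ✗ · relevant ✓ · unrestricted ✓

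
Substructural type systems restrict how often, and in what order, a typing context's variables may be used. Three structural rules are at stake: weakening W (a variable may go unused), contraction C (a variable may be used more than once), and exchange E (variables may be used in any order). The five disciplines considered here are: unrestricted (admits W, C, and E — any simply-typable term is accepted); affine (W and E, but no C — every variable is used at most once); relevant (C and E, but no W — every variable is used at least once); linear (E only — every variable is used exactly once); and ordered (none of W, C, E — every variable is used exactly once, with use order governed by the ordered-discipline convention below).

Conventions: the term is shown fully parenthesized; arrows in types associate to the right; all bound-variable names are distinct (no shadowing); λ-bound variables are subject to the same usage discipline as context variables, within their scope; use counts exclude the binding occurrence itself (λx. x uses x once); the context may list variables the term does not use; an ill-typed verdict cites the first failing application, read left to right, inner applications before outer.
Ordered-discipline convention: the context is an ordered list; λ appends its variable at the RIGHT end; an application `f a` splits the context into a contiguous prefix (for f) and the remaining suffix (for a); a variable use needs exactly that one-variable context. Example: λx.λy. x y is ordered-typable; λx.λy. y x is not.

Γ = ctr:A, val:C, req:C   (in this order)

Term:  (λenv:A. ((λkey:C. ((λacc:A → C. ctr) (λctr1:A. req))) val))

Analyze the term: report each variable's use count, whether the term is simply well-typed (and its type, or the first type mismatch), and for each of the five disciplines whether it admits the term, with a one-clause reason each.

counts: ctr=1; val=1; req=1; env [bound]=0; key [bound]=0; acc [bound]=0; ctr1 [bound]=0
uses in reading order: ctr, req, val
typing: well-typed — term : A → A
ordered: ✗, needs weakening: env, key, acc, ctr1 unused
linear: ✗, needs weakening: env, key, acc, ctr1 unused
affine: ✓, at most one use each (ctr, val, req, env, key, acc, ctr1)
relevant: ✗, needs weakening: env, key, acc, ctr1 unused
unrestricted: ✓, well-typed at A → A; no restrictions here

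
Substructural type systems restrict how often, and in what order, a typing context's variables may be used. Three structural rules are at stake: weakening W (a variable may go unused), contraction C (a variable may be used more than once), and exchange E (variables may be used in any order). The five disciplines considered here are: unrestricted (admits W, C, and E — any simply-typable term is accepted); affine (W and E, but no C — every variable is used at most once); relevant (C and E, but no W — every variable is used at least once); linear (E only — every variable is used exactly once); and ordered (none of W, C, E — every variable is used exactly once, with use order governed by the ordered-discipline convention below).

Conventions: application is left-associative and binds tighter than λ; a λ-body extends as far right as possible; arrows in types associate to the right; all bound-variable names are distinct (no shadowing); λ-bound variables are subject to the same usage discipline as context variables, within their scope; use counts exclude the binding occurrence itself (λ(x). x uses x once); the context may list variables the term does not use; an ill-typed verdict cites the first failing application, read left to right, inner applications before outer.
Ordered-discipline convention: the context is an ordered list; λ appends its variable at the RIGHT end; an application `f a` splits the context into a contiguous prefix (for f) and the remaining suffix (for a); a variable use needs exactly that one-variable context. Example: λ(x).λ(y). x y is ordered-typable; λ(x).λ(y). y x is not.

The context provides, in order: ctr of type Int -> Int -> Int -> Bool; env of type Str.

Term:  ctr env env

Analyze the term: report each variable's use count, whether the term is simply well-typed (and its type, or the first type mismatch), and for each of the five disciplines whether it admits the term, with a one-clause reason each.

variable uses: ctr ×1, env ×2
left-to-right use order: ctr, env, env
typing: ill-typed: argument of type Str where Int is required
ordered ✗ (not simply typable)
linear ✗ (fails simple typing)
affine ✗ (a type mismatch blocks all five)
relevant ✗ (the type mismatch rejects it)
unrestricted ✗ (not simply typable)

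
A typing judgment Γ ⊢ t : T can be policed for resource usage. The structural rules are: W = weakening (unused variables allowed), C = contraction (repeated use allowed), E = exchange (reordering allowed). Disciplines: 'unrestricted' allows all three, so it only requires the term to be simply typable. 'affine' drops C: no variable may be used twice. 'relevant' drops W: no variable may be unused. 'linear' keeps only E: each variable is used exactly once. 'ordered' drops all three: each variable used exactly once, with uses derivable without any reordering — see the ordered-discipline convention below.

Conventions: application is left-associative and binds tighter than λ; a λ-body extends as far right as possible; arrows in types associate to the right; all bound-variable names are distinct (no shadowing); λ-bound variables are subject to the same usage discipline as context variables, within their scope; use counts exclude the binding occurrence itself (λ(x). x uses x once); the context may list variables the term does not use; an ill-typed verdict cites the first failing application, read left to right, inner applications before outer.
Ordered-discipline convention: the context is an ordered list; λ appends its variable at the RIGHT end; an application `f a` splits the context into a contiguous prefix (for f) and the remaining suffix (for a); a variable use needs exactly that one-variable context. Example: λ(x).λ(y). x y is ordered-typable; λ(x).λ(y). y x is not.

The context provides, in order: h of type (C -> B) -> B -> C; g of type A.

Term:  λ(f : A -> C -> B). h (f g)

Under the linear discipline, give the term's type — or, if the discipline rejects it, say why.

term : (A -> C -> B) -> B -> C
variable uses: h=1; g=1; f (λ-bound)=1
order of uses: h, f, g
typing: the term checks, with type (A -> C -> B) -> B -> C
across the five disciplines: ordered ✗ | linear ✓ | affine ✓ | relevant ✓ | unrestricted ✓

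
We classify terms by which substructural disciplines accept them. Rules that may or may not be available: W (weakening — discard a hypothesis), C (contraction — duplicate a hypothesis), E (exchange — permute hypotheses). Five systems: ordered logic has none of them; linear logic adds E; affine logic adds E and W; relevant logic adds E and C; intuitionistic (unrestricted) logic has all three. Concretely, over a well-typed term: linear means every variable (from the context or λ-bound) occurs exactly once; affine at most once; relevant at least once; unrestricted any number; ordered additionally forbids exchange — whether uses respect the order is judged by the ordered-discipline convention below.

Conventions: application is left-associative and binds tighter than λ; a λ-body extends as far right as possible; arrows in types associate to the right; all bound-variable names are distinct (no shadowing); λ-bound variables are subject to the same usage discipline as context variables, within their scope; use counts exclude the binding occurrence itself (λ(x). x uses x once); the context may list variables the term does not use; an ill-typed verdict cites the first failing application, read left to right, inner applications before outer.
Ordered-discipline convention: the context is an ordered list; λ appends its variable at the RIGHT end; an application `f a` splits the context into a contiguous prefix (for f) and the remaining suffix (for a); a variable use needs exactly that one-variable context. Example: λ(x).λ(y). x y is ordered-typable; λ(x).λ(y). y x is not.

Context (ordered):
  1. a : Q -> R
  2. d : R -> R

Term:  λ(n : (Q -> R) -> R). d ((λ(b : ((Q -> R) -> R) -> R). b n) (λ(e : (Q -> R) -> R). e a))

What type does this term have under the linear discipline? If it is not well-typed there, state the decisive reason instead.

term : ((Q -> R) -> R) -> R
variable uses: a=1, d=1, n [bound]=1, b [bound]=1, e [bound]=1
left-to-right use order: d, b, n, e, a
typing: well-typed at ((Q -> R) -> R) -> R
across the five disciplines: ordered ✗ | linear ✓ | affine ✓ | relevant ✓ | unrestricted ✓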